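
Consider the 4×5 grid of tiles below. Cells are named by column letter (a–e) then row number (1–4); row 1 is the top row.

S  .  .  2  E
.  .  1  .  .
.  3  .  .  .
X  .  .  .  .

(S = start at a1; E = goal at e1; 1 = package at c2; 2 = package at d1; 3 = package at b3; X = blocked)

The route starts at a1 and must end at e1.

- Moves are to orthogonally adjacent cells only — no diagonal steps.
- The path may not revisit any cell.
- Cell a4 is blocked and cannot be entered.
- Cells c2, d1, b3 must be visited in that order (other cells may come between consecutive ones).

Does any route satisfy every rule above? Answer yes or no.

One route that works: a1 → a2 → b2 → c2 → c1 → d1 → d2 → d3 → c3 → b3 → b4 → c4 → d4 → e4 → e3 → e2 → e1.

yes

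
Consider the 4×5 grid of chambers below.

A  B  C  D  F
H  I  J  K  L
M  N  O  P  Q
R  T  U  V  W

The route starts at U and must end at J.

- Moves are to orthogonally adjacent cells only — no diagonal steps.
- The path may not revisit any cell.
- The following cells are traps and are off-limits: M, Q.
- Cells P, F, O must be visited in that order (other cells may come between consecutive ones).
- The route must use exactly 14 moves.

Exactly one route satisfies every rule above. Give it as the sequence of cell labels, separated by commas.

The waypoints must appear in the order P, F, O, with no cell reused.
Route from U: right 1 to V, up 2 to K, right 1 to L, up 1 to F, left 4 to A, down 1 to H, right 1 to I, down 1 to N, right 1 to O, up 1 to J — 14 moves in all.
Check: order respected (P at step 2, F at step 5, O at step 13); 14 moves as required.

U, V, P, K, L, F, D, C, B, A, H, I, N, O, J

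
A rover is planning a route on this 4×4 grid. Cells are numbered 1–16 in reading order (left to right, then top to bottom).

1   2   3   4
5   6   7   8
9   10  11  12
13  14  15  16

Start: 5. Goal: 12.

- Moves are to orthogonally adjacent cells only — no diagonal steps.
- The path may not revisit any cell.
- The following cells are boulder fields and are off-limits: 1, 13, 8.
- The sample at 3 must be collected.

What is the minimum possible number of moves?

Any route passes through 3 somewhere between 5 and 12. Summing Manhattan distances along the two legs (5 → 3 → 12) gives a lower bound of 3 + 3 = 6 moves.
A route of 6 moves achieves this: 5 → 6 → 2 → 3 → 7 → 11 → 12.
Since 6 matches the lower bound, it is optimal.

6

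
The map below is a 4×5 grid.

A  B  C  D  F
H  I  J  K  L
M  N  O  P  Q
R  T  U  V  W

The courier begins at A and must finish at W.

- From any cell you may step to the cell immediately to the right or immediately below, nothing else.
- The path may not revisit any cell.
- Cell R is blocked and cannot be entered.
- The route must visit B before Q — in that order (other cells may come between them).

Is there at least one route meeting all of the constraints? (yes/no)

One route that works: A → B → I → N → O → P → Q → W.

yes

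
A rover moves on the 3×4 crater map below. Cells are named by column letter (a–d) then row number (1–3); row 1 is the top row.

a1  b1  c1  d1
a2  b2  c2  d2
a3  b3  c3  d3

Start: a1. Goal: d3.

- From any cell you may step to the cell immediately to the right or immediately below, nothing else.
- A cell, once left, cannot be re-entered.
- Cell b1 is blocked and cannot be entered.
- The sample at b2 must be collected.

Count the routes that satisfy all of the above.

3

A right/down-only route from a1 to d3 makes exactly 2 down-moves and 3 right-moves in some order.
With no other constraints that would be C(5,2) = 10 routes.
Split at b2 and multiply the segment counts (each segment already excludes blocked cells): a1→b2: 1; b2→d3: 3; product = 3.
That gives 3 routes.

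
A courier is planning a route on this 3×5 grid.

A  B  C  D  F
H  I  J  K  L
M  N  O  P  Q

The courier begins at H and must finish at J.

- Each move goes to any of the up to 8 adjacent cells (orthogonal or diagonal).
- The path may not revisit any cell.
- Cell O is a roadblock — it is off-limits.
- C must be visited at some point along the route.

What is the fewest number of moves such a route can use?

Any route passes through C somewhere between H and J. Summing Chebyshev distances along the two legs (H → C → J) gives a lower bound of 2 + 1 = 3 moves.
A route of 3 moves achieves this: H → B → C → J.
Since 3 matches the lower bound, it is optimal.

3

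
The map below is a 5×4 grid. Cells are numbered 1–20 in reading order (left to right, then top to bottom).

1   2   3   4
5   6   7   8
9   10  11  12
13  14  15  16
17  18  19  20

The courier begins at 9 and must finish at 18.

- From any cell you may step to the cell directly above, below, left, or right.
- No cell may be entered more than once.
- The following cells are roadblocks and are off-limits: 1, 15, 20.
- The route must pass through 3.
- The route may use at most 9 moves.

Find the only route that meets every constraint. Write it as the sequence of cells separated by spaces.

9 5 6 2 3 7 11 10 14 18

Any route must reach 3 and still end at 18 within 9 moves, so the order of the required stops is forced.
Route from 9: up to 5, right to 6, up to 2, right to 3, 2× down (reaching 11), left to 10, 2× down (reaching 18) — 9 moves in all.
Check: all required cells visited; 9 ≤ 9 moves.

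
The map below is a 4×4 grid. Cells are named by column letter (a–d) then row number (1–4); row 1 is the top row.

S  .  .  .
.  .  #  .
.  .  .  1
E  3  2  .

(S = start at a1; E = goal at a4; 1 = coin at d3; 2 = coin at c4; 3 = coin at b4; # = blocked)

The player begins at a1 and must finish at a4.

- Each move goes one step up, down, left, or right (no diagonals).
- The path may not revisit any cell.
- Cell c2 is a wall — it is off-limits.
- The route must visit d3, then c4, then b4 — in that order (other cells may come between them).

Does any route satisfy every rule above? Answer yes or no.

One route that works: a1 → a2 → a3 → b3 → c3 → d3 → d4 → c4 → b4 → a4.

yes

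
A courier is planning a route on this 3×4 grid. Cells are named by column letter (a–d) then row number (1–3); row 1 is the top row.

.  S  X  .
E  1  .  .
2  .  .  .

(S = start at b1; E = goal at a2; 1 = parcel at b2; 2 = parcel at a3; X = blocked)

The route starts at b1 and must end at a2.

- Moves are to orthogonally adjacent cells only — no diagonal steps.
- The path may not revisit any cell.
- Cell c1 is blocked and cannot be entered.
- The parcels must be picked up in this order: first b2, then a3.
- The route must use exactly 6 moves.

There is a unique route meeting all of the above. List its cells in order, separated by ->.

The waypoints must appear in the order b2, a3, with no cell reused.
Route from b1: down to b2, right to c2, down to c3, 2× left (reaching a3), up to a2 — 6 moves in all.
Check: order respected (1 at step 1, 2 at step 5); 6 moves as required.

b1 -> b2 -> c2 -> c3 -> b3 -> a3 -> a2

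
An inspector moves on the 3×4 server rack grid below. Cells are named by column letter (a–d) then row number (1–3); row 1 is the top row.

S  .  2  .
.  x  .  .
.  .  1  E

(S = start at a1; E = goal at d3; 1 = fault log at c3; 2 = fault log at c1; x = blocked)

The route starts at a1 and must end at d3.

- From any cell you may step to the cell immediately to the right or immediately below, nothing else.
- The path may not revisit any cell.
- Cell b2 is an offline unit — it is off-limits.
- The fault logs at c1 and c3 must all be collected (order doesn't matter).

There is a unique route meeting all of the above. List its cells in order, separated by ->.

Moves only go right or down, so the column and row indices never decrease.
Route from a1: 2× right (reaching c1), 2× down (reaching c3), right to d3 — 5 moves in all.
Check: all required cells visited.

a1 -> b1 -> c1 -> c2 -> c3 -> d3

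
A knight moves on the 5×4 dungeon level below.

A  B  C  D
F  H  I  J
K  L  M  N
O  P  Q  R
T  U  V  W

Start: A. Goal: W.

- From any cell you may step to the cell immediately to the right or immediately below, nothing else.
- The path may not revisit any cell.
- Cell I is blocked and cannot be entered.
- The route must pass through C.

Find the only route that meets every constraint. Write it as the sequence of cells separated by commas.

A, B, C, D, J, N, R, W

Moves only go right or down, so the column and row indices never decrease.
Route from A: right 3 to D, down 4 to W — 7 moves in all.
Check: all required cells visited.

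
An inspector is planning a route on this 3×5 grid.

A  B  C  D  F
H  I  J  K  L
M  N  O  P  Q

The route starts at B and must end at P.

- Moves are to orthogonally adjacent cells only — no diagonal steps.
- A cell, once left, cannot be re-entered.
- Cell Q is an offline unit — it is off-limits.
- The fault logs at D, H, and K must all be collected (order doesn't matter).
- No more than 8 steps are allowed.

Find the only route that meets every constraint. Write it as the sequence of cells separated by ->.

Any route must reach D, H, and K and still end at P within 8 moves, so the order of the required stops is forced.
Route from B: left to A, down to H, 2× right (reaching J), up to C, right to D, 2× down (reaching P) — 8 moves in all.
Check: all required cells visited; 8 ≤ 8 moves.

B -> A -> H -> I -> J -> C -> D -> K -> P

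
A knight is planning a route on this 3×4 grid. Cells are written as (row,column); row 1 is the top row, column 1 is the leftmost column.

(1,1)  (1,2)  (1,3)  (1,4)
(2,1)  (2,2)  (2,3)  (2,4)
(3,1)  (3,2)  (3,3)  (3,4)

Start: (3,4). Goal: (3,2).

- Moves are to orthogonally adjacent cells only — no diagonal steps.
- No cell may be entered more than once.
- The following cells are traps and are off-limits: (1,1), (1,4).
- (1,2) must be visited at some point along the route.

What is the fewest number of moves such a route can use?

Any route passes through (1,2) somewhere between (3,4) and (3,2). Summing Manhattan distances along the two legs ((3,4) → (1,2) → (3,2)) gives a lower bound of 4 + 2 = 6 moves.
A route of 6 moves achieves this: (3,4) → (2,4) → (2,3) → (1,3) → (1,2) → (2,2) → (3,2).
Since 6 matches the lower bound, it is optimal.

6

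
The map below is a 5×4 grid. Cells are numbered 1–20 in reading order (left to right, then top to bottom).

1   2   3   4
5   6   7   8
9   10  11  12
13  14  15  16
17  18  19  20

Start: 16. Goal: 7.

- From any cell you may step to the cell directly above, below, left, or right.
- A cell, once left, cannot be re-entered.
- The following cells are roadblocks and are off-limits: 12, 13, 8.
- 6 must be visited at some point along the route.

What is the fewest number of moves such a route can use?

5

Any route passes through 6 somewhere between 16 and 7. Summing Manhattan distances along the two legs (16 → 6 → 7) gives a lower bound of 4 + 1 = 5 moves.
A route of 5 moves achieves this: 16 → 15 → 11 → 10 → 6 → 7.
Since 5 matches the lower bound, it is optimal.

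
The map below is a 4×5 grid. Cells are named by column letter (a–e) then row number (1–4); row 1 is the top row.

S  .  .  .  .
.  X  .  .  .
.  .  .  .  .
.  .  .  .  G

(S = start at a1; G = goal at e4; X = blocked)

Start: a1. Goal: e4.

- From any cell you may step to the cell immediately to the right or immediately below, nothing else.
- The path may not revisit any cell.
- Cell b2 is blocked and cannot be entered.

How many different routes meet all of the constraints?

15

A right/down-only route from a1 to e4 makes exactly 3 down-moves and 4 right-moves in some order.
With no other constraints that would be C(7,3) = 35 routes.
Subtract routes through each blocked cell (inclusion–exclusion for overlaps): − through b2: 20 → 15.
That gives 15 routes.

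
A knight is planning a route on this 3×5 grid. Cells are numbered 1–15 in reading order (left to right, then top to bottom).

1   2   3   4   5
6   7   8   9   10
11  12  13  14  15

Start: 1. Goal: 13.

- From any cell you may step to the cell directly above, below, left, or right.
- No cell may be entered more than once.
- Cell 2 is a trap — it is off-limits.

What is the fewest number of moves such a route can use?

4

The Manhattan distance from 1 to 13 is |1−3| + |1−3| = 4, so at least 4 moves are needed.
A route of 4 moves achieves this: 1 → 6 → 11 → 12 → 13.
Since 4 matches the lower bound, it is optimal.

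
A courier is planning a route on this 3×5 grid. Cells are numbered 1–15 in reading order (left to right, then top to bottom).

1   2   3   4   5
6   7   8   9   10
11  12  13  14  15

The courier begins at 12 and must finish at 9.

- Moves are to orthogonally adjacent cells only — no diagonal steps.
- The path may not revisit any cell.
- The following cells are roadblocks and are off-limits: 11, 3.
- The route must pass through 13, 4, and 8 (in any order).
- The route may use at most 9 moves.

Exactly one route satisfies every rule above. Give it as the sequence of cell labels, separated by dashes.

12 - 7 - 8 - 13 - 14 - 15 - 10 - 5 - 4 - 9

Any route must reach 13, 4, and 8 and still end at 9 within 9 moves, so the order of the required stops is forced.
Route from 12: up 1 to 7, right 1 to 8, down 1 to 13, right 2 to 15, up 2 to 5, left 1 to 4, down 1 to 9 — 9 moves in all.
Check: all required cells visited; 9 ≤ 9 moves.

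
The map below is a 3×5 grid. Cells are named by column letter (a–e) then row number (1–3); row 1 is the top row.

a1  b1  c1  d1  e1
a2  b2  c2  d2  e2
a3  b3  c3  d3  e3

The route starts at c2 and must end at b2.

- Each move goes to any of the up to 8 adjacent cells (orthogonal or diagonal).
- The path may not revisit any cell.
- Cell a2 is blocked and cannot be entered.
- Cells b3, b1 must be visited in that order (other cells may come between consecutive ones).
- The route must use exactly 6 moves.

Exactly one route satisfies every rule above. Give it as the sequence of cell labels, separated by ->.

The waypoints must appear in the order b3, b1, with no cell reused.
Route from c2: down-left to b3, right to c3, up-right to d2, up-left to c1, left to b1, down to b2 — 6 moves in all.
Check: order respected (b3 at step 1, b1 at step 5); 6 moves as required.

c2 -> b3 -> c3 -> d2 -> c1 -> b1 -> b2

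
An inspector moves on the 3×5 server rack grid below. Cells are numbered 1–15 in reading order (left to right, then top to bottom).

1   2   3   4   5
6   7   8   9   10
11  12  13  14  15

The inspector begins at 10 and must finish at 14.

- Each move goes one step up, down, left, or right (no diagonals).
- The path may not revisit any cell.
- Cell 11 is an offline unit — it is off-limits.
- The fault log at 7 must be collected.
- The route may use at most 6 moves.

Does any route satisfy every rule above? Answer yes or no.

yes

One route that works: 10 → 9 → 8 → 7 → 12 → 13 → 14.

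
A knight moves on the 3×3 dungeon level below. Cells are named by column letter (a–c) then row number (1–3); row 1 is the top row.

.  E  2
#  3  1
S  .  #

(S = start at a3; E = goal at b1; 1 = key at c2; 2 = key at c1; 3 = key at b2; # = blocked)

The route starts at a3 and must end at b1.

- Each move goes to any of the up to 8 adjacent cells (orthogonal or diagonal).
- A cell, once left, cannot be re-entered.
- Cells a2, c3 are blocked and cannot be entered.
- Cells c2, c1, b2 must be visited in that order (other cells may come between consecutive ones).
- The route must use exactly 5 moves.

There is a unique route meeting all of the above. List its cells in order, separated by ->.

a3 -> b3 -> c2 -> c1 -> b2 -> b1

The waypoints must appear in the order c2, c1, b2, with no cell reused.
Route from a3: right 1 to b3, up-right 1 to c2, up 1 to c1, down-left 1 to b2, up 1 to b1 — 5 moves in all.
Check: order respected (1 at step 2, 2 at step 3, 3 at step 4); 5 moves as required.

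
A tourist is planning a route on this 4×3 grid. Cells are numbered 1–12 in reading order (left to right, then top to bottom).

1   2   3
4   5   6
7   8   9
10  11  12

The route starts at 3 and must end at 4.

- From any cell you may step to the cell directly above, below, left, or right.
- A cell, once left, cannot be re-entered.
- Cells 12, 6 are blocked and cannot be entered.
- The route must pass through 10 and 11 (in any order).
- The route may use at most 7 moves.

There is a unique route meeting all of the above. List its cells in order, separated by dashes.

The 7-move cap with required stops at 10, 11 leaves no slack for detours.
Route from 3: left 1 to 2, down 3 to 11, left 1 to 10, up 2 to 4 — 7 moves in all.
Check: all required cells visited; 7 ≤ 7 moves.

3 - 2 - 5 - 8 - 11 - 10 - 7 - 4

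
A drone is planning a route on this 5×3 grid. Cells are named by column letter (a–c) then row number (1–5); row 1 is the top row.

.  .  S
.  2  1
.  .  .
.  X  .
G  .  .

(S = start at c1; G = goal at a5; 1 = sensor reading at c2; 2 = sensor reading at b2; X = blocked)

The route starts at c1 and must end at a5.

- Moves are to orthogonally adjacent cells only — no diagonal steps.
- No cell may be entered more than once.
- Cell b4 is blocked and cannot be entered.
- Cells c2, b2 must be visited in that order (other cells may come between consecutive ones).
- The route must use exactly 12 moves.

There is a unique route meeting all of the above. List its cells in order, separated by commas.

The waypoints must appear in the order c2, b2, with no cell reused.
Route from c1: down to c2, left to b2, up to b1, left to a1, 2× down (reaching a3), 2× right (reaching c3), 2× down (reaching c5), 2× left (reaching a5) — 12 moves in all.
Check: order respected (1 at step 1, 2 at step 2); 12 moves as required.

c1, c2, b2, b1, a1, a2, a3, b3, c3, c4, c5, b5, a5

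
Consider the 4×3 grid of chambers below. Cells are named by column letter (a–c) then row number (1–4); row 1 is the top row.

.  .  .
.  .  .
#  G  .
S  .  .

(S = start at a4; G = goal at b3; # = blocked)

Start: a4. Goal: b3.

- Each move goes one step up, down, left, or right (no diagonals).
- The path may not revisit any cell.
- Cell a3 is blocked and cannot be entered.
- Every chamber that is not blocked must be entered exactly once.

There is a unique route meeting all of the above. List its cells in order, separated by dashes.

a4 - b4 - c4 - c3 - c2 - c1 - b1 - a1 - a2 - b2 - b3

Need to visit all 11 open cells exactly once, starting at a4 and ending at b3.
Cell a1 has only two open neighbours (a2 and b1), so the path must pass straight through it: one of those is the cell it's entered from and the other is where it exits.
Route from a4: right 2 to c4, up 3 to c1, left 2 to a1, down 1 to a2, right 1 to b2, down 1 to b3 — 10 moves in all.
Check: all 11 open cells covered.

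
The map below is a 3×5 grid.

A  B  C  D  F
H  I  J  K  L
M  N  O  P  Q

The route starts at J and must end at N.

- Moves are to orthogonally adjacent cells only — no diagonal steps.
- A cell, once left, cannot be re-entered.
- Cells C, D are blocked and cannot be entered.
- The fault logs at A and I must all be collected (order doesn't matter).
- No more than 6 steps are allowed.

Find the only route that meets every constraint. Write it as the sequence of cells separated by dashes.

Any route must reach A and I and still end at N within 6 moves, so the order of the required stops is forced.
Route from J: left 1 to I, up 1 to B, left 1 to A, down 2 to M, right 1 to N — 6 moves in all.
Check: all required cells visited; 6 ≤ 6 moves.

J - I - B - A - H - M - N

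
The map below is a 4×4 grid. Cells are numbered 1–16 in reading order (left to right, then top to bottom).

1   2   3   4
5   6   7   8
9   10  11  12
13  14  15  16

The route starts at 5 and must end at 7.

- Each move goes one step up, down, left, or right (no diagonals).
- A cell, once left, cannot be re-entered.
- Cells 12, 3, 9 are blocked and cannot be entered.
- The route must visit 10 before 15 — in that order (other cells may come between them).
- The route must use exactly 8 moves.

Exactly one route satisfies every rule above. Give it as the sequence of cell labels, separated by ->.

5 -> 1 -> 2 -> 6 -> 10 -> 14 -> 15 -> 11 -> 7

The waypoints must appear in the order 10, 15, with no cell reused.
Route from 5: up to 1, right to 2, 3× down (reaching 14), right to 15, 2× up (reaching 7) — 8 moves in all.
Check: order respected (10 at step 4, 15 at step 6); 8 moves as required.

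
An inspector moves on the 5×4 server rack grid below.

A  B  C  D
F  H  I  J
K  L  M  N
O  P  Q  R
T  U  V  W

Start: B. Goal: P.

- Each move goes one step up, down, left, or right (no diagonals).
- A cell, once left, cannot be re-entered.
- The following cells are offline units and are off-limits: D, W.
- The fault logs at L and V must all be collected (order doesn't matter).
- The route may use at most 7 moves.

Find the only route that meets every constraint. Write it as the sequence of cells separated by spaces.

B H L M Q V U P

Any route must reach L and V and still end at P within 7 moves, so the order of the required stops is forced.
Route from B: 2× down (reaching L), right to M, 2× down (reaching V), left to U, up to P — 7 moves in all.
Check: all required cells visited; 7 ≤ 7 moves.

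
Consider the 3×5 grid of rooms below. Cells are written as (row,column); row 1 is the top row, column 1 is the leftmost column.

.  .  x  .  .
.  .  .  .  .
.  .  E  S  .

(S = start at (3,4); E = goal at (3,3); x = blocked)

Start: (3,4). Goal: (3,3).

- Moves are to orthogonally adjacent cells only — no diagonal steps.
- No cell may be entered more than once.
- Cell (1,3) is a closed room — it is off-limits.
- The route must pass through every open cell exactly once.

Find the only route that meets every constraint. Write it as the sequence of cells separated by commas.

(3,4), (3,5), (2,5), (1,5), (1,4), (2,4), (2,3), (2,2), (1,2), (1,1), (2,1), (3,1), (3,2), (3,3)

Need to visit all 14 open cells exactly once, starting at (3,4) and ending at (3,3).
Route from (3,4): right to (3,5), 2× up (reaching (1,5)), left to (1,4), down to (2,4), 2× left (reaching (2,2)), up to (1,2), left to (1,1), 2× down (reaching (3,1)), 2× right (reaching (3,3)) — 13 moves in all.
Check: all 14 open cells covered.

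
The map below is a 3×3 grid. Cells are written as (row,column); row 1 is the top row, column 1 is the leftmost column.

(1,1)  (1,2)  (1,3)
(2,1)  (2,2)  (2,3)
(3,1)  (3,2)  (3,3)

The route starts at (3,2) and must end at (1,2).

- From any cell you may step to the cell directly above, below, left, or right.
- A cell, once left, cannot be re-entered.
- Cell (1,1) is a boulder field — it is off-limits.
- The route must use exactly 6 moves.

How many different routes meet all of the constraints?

1

Need simple routes of exactly 6 moves from (3,2) to (1,2) (Manhattan distance 2, so 2 moves are spent on a detour and 2 undoing it).
Enumerating: (3,2) (3,1) (2,1) (2,2) (2,3) (1,3) (1,2).
That gives 1 route.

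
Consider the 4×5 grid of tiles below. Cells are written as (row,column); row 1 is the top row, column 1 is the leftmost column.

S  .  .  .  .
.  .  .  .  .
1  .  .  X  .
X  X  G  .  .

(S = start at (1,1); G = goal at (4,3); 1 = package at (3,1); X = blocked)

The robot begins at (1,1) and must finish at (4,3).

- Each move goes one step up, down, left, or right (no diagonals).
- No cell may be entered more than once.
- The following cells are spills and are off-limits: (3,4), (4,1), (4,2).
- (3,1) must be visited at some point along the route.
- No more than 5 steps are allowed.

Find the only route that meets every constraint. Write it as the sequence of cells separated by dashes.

(1,1) - (2,1) - (3,1) - (3,2) - (3,3) - (4,3)

The 5-move cap with required stops at (3,1) leaves no slack for detours.
Route from (1,1): 2× down (reaching (3,1)), 2× right (reaching (3,3)), down to (4,3) — 5 moves in all.
Check: all required cells visited; 5 ≤ 5 moves.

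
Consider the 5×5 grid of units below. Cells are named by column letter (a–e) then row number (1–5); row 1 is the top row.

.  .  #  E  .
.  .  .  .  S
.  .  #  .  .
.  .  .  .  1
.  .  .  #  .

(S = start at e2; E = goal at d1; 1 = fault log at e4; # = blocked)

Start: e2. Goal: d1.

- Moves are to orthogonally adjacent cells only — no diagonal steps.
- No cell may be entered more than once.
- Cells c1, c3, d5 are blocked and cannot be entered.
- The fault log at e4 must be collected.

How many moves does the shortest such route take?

Any route passes through e4 somewhere between e2 and d1. Summing Manhattan distances along the two legs (e2 → e4 → d1) gives a lower bound of 2 + 4 = 6 moves.
A route of 6 moves achieves this: e2 → e3 → e4 → d4 → d3 → d2 → d1.
Since 6 matches the lower bound, it is optimal.

6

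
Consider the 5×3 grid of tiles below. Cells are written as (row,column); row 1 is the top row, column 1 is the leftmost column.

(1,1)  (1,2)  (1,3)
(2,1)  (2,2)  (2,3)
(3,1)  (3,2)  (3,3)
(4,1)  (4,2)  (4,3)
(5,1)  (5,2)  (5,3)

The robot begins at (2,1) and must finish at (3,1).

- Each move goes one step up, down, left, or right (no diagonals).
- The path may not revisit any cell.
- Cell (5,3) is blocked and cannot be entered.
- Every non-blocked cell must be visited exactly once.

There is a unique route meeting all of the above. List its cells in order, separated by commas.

(2,1), (1,1), (1,2), (1,3), (2,3), (2,2), (3,2), (3,3), (4,3), (4,2), (5,2), (5,1), (4,1), (3,1)

Need to visit all 14 open cells exactly once, starting at (2,1) and ending at (3,1).
Route from (2,1): up to (1,1), 2× right (reaching (1,3)), down to (2,3), left to (2,2), down to (3,2), right to (3,3), down to (4,3), left to (4,2), down to (5,2), left to (5,1), 2× up (reaching (3,1)) — 13 moves in all.
Check: all 14 open cells covered.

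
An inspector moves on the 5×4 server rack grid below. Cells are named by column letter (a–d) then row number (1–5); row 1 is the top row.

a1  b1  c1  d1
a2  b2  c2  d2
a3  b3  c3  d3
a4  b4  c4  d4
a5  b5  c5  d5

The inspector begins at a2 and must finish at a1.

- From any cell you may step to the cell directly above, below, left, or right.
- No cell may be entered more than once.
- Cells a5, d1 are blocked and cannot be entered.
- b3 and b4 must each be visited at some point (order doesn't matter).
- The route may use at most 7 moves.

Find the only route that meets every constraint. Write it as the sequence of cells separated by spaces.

Any route must reach b3 and b4 and still end at a1 within 7 moves, so the order of the required stops is forced.
Route from a2: down 2 to a4, right 1 to b4, up 3 to b1, left 1 to a1 — 7 moves in all.
Check: all required cells visited; 7 ≤ 7 moves.

a2 a3 a4 b4 b3 b2 b1 a1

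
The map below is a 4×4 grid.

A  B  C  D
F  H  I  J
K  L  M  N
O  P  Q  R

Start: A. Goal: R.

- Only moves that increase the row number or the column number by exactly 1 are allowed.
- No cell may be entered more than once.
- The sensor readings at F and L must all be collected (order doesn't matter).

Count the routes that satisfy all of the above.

6

A right/down-only route from A to R makes exactly 3 down-moves and 3 right-moves in some order.
With no other constraints that would be C(6,3) = 20 routes.
A monotone route can only reach the required cells in the order F, L, so split there and multiply the segment counts: A→F: 1; F→L: 2; L→R: 3; product = 6.
That gives 6 routes.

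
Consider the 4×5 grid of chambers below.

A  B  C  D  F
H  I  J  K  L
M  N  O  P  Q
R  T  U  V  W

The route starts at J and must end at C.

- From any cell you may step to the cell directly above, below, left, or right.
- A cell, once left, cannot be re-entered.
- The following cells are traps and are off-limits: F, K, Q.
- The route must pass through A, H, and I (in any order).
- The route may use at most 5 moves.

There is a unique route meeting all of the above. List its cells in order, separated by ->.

The 5-move cap with required stops at A, H, I leaves no slack for detours.
Route from J: left 2 to H, up 1 to A, right 2 to C — 5 moves in all.
Check: all required cells visited; 5 ≤ 5 moves.

J -> I -> H -> A -> B -> C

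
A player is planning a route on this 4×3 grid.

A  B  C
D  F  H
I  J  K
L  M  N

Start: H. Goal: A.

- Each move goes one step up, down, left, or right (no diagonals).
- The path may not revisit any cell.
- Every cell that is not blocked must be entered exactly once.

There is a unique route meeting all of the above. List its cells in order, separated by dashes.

H - C - B - F - J - K - N - M - L - I - D - A

Need to visit all 12 open cells exactly once, starting at H and ending at A.
Cell L has only two open neighbours (I and M), so the path must pass straight through it: one of those is the cell it's entered from and the other is where it exits.
Route from H: up 1 to C, left 1 to B, down 2 to J, right 1 to K, down 1 to N, left 2 to L, up 3 to A — 11 moves in all.
Check: all 12 open cells covered.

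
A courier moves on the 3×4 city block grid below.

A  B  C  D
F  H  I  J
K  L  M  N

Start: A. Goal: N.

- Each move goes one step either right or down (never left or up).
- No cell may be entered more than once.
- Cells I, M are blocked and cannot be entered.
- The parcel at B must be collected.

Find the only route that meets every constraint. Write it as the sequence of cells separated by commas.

A, B, C, D, J, N

Moves only go right or down, so the column and row indices never decrease.
Route from A: 3× right (reaching D), 2× down (reaching N) — 5 moves in all.
Check: all required cells visited.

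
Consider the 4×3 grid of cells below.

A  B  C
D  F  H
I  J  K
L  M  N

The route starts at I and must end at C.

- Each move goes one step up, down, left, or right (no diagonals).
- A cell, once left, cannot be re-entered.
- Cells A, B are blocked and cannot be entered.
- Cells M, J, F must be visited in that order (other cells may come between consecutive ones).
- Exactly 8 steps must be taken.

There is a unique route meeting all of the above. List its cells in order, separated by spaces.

The waypoints must appear in the order M, J, F, with no cell reused.
Route from I: down 1 to L, right 2 to N, up 1 to K, left 1 to J, up 1 to F, right 1 to H, up 1 to C — 8 moves in all.
Check: order respected (M at step 2, J at step 5, F at step 6); 8 moves as required.

I L M N K J F H C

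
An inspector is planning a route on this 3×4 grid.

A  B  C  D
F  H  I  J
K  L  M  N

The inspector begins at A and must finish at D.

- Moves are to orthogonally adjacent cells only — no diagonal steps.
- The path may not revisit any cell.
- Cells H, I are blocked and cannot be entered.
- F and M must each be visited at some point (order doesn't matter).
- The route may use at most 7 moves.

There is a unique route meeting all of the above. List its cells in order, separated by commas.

The budget equals the shortest possible length, so every move has to be on a shortest route through the required cells.
Route from A: down 2 to K, right 3 to N, up 2 to D — 7 moves in all.
Check: all required cells visited; 7 ≤ 7 moves.

A, F, K, L, M, N, J, D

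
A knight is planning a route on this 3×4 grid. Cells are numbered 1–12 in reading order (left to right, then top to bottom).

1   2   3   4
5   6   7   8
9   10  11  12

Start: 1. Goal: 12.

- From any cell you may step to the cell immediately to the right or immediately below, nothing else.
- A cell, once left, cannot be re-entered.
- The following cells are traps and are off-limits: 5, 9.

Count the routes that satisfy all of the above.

6

A right/down-only route from 1 to 12 makes exactly 2 down-moves and 3 right-moves in some order.
With no other constraints that would be C(5,2) = 10 routes.
Subtract routes through each blocked cell (inclusion–exclusion for overlaps): − through 5: 4 − through 9: 1 + through 5&9: 1 → 6.
That gives 6 routes.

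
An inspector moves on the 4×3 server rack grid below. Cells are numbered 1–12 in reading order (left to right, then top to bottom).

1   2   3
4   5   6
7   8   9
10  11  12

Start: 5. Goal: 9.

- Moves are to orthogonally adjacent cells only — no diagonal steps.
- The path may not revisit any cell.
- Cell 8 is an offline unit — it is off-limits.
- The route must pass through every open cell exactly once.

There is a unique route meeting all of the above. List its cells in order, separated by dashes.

5 - 6 - 3 - 2 - 1 - 4 - 7 - 10 - 11 - 12 - 9

Need to visit all 11 open cells exactly once, starting at 5 and ending at 9.
Cell 12 has only two open neighbours (9 and 11), so the path must pass straight through it: one of those is the cell it's entered from and the other is where it exits.
Route from 5: right to 6, up to 3, 2× left (reaching 1), 3× down (reaching 10), 2× right (reaching 12), up to 9 — 10 moves in all.
Check: all 11 open cells covered.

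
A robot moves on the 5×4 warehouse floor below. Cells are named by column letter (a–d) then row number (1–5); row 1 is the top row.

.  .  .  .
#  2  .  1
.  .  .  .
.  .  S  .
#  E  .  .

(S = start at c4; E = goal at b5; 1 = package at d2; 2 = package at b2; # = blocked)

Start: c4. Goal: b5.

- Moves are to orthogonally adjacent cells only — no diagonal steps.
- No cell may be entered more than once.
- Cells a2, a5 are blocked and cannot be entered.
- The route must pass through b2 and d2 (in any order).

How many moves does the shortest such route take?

Any route passes through b2 and d2 in some order between c4 and b5. Summing Manhattan distances along each leg and taking the cheapest ordering (c4 → d2 → b2 → b5) gives a lower bound of 3 + 2 + 3 = 8 moves.
A route of 8 moves achieves this: c4 → c3 → d3 → d2 → c2 → b2 → b3 → b4 → b5.
Since 8 matches the lower bound, it is optimal.

8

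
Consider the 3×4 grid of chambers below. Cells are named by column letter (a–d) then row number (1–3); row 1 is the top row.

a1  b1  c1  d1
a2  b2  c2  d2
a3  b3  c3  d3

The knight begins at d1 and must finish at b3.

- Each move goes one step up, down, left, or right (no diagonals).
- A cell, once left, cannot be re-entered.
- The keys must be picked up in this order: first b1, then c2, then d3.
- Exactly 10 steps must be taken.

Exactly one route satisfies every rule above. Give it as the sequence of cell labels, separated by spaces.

d1 c1 b1 a1 a2 b2 c2 d2 d3 c3 b3

The waypoints must appear in the order b1, c2, d3, with no cell reused.
Route from d1: left 3 to a1, down 1 to a2, right 3 to d2, down 1 to d3, left 2 to b3 — 10 moves in all.
Check: order respected (b1 at step 2, c2 at step 6, d3 at step 8); 10 moves as required.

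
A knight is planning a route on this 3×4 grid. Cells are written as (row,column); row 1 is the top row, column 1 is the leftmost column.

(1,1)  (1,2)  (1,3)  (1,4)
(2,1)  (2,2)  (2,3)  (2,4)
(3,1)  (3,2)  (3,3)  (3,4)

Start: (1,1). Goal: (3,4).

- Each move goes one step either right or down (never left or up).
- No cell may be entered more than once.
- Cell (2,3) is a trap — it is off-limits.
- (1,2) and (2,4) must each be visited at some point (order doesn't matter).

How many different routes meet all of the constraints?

A right/down-only route from (1,1) to (3,4) makes exactly 2 down-moves and 3 right-moves in some order.
With no other constraints that would be C(5,2) = 10 routes.
A monotone route can only reach the required cells in the order (1,2), (2,4), so split there and multiply the segment counts (each segment already excludes blocked cells): (1,1)→(1,2): 1; (1,2)→(2,4): 1; (2,4)→(3,4): 1; product = 1.
That gives 1 route.

1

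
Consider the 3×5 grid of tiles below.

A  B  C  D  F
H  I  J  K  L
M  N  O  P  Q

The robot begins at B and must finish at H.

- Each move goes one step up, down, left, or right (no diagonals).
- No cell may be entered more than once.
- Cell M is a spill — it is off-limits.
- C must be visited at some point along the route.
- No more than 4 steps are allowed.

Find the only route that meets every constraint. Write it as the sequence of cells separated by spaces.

The budget equals the shortest possible length, so every move has to be on a shortest route through the required cells.
Route from B: right to C, down to J, 2× left (reaching H) — 4 moves in all.
Check: all required cells visited; 4 ≤ 4 moves.

B C J I H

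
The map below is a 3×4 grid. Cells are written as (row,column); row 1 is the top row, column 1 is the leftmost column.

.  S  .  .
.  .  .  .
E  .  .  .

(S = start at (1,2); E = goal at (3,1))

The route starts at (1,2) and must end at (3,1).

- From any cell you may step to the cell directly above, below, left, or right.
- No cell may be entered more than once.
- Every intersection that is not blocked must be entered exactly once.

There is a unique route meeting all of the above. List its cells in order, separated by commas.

(1,2), (1,1), (2,1), (2,2), (2,3), (1,3), (1,4), (2,4), (3,4), (3,3), (3,2), (3,1)

Need to visit all 12 open cells exactly once, starting at (1,2) and ending at (3,1).
Cell (1,4) has only two open neighbours ((2,4) and (1,3)), so the path must pass straight through it: one of those is the cell it's entered from and the other is where it exits.
Route from (1,2): left 1 to (1,1), down 1 to (2,1), right 2 to (2,3), up 1 to (1,3), right 1 to (1,4), down 2 to (3,4), left 3 to (3,1) — 11 moves in all.
Check: all 12 open cells covered.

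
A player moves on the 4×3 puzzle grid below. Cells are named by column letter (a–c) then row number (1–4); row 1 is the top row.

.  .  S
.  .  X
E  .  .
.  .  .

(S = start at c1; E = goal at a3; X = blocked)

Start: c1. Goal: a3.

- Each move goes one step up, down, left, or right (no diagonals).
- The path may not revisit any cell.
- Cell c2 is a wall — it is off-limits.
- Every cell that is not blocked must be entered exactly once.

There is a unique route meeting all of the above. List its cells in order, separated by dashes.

c1 - b1 - a1 - a2 - b2 - b3 - c3 - c4 - b4 - a4 - a3

Need to visit all 11 open cells exactly once, starting at c1 and ending at a3.
Route from c1: 2× left (reaching a1), down to a2, right to b2, down to b3, right to c3, down to c4, 2× left (reaching a4), up to a3 — 10 moves in all.
Check: all 11 open cells covered.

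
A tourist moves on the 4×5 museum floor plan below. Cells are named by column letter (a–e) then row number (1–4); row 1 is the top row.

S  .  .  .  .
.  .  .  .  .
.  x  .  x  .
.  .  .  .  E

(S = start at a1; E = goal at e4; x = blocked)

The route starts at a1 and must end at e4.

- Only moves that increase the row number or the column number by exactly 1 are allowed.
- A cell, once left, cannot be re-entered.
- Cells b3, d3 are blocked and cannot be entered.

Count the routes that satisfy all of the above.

9

A right/down-only route from a1 to e4 makes exactly 3 down-moves and 4 right-moves in some order.
With no other constraints that would be C(7,3) = 35 routes.
Subtract routes through each blocked cell (inclusion–exclusion for overlaps): − through b3: 12 − through d3: 20 + through b3&d3: 6 → 9.
That gives 9 routes.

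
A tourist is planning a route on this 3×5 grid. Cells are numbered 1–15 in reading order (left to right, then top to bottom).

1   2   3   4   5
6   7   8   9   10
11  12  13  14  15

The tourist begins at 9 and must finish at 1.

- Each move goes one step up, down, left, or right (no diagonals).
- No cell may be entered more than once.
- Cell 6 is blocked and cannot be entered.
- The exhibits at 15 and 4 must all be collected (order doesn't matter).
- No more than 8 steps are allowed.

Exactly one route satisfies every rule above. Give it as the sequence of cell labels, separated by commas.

The 8-move cap with required stops at 15, 4 leaves no slack for detours.
Route from 9: down 1 to 14, right 1 to 15, up 2 to 5, left 4 to 1 — 8 moves in all.
Check: all required cells visited; 8 ≤ 8 moves.

9, 14, 15, 10, 5, 4, 3, 2, 1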